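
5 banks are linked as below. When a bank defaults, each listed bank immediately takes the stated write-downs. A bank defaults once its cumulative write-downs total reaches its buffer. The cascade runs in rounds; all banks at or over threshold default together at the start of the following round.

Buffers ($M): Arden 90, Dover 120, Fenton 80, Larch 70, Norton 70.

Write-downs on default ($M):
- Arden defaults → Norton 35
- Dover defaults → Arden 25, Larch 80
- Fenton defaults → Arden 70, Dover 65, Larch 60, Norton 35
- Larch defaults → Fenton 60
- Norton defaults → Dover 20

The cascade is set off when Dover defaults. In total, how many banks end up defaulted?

2

Round 1 — Dover defaults (initial).
  Arden: +25 → 25 < 90
  Larch: +80 → 80 ≥ 70
Round 2 — Larch defaults.
  Fenton: +60 → 60 < 80
No further defaults.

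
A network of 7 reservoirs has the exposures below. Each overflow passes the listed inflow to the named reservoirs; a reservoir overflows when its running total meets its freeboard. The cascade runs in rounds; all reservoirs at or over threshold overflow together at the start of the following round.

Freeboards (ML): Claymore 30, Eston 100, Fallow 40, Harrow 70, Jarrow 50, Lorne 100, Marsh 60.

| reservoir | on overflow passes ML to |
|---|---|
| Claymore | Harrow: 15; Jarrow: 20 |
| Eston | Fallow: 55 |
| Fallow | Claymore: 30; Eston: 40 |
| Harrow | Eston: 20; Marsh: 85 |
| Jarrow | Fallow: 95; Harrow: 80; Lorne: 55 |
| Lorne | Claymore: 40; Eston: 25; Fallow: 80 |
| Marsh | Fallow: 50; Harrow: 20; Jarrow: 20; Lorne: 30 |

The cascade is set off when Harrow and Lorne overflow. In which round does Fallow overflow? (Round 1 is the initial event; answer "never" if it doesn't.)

Round 1 — Harrow, Lorne overflow (initial).
  Claymore: +40 → 40 ≥ 30
  Eston: +20+25 → 45 < 100
  Fallow: +80 → 80 ≥ 40
  Marsh: +85 → 85 ≥ 60
Round 2 — Claymore, Fallow, Marsh overflow.
  Eston: +40 → 85 < 100
  Jarrow: +20+20 → 40 < 50
No further overflows.

2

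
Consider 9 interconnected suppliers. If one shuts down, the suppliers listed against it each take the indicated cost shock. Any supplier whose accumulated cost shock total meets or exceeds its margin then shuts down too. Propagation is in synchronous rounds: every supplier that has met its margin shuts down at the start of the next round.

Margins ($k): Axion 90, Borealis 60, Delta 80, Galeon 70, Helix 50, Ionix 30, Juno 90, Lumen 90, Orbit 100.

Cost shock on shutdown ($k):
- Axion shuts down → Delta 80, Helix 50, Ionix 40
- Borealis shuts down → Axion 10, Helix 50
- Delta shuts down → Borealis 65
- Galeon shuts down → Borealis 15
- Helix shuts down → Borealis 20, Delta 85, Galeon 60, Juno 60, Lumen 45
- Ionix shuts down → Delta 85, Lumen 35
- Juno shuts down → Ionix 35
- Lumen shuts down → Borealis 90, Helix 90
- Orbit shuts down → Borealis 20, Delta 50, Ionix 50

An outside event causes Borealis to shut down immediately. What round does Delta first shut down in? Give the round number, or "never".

Round 1 — Borealis shuts down (initial).
  Axion: +10 → 10 < 90
  Helix: +50 → 50 ≥ 50
Round 2 — Helix shuts down.
  Delta: +85 → 85 ≥ 80
  Galeon: +60 → 60 < 70
  Juno: +60 → 60 < 90
  Lumen: +45 → 45 < 90
Round 3 — Delta shuts down.
No further shutdowns.

3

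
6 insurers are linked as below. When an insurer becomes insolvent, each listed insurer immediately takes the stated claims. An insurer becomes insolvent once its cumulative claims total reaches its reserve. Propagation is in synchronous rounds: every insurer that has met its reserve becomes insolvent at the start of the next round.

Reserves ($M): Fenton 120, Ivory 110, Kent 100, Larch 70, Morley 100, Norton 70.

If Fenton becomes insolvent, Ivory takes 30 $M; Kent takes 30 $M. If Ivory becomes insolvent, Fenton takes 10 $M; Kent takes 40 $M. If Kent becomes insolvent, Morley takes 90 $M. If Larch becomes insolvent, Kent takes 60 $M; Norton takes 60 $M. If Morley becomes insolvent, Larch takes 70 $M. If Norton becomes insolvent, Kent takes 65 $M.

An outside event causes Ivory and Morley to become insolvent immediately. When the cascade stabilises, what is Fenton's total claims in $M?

Round 1 — Ivory, Morley become insolvent (initial).
  Fenton: +10 → 10 < 120
  Kent: +40 → 40 < 100
  Larch: +70 → 70 ≥ 70
Round 2 — Larch becomes insolvent.
  Kent: +60 → 100 ≥ 100
  Norton: +60 → 60 < 70
Round 3 — Kent becomes insolvent.
No further insolvencies.

10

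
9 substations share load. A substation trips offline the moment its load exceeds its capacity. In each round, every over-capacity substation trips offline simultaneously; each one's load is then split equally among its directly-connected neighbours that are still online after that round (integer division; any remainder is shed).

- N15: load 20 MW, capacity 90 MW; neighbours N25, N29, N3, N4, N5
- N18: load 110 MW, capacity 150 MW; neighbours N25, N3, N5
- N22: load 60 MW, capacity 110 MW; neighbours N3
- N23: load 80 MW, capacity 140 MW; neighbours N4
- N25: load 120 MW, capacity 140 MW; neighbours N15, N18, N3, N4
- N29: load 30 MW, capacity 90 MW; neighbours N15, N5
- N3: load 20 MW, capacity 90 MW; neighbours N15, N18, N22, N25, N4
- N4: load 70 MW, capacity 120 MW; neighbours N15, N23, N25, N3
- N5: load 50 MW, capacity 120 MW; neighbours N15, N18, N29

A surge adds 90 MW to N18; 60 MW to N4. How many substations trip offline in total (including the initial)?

Round 1 — N18 at 200 > 150; N4 at 130 > 120. N18, N4 trip offline.
  N18 sheds 200 MW to N25, N3, N5: 66 each (2 lost).
    N25: 120+66 = 186 > 140
    N3: 20+66 = 86 ≤ 90
    N5: 50+66 = 116 ≤ 120
  N4 sheds 130 MW to N15, N23, N25, N3: 32 each (2 lost).
    N15: 20+32 = 52 ≤ 90
    N23: 80+32 = 112 ≤ 140
    N25: 186+32 = 218 > 140
    N3: 86+32 = 118 > 90
Round 2 — N25, N3 trip offline.
  N25 sheds 218 MW to N15: 218 each.
    N15: 52+218 = 270 > 90
  N3 sheds 118 MW to N15, N22: 59 each.
    N15: 270+59 = 329 > 90
    N22: 60+59 = 119 > 110
Round 3 — N15, N22 trip offline.
  N15 sheds 329 MW to N29, N5: 164 each (1 lost).
    N29: 30+164 = 194 > 90
    N5: 116+164 = 280 > 120
  N22 sheds 119 MW: no online neighbours, lost.
Round 4 — N29, N5 trip offline.
  N29 sheds 194 MW: no online neighbours, lost.
  N5 sheds 280 MW: no online neighbours, lost.
No further trips.

8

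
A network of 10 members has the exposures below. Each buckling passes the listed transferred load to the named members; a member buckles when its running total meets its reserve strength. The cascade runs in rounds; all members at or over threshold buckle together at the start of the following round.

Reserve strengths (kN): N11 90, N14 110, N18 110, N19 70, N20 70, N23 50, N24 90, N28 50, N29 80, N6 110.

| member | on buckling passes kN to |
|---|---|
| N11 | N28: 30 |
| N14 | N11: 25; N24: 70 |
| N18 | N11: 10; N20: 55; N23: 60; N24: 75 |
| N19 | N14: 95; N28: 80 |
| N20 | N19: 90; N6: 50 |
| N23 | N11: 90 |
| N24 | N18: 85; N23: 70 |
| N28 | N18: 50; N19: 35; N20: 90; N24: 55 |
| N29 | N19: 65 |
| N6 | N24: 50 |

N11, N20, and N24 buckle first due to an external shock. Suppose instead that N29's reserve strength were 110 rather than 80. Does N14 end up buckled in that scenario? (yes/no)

With N29's reserve strength at 110:
Round 1 — N11, N20, N24 buckle (initial).
  N18: +85 → 85 < 110
  N19: +90 → 90 ≥ 70
  N23: +70 → 70 ≥ 50
  N28: +30 → 30 < 50
  N6: +50 → 50 < 110
Round 2 — N19, N23 buckle.
  N14: +95 → 95 < 110
  N28: +80 → 110 ≥ 50
Round 3 — N28 buckles.
  N18: +50 → 135 ≥ 110
Round 4 — N18 buckles.
No further bucklings.

no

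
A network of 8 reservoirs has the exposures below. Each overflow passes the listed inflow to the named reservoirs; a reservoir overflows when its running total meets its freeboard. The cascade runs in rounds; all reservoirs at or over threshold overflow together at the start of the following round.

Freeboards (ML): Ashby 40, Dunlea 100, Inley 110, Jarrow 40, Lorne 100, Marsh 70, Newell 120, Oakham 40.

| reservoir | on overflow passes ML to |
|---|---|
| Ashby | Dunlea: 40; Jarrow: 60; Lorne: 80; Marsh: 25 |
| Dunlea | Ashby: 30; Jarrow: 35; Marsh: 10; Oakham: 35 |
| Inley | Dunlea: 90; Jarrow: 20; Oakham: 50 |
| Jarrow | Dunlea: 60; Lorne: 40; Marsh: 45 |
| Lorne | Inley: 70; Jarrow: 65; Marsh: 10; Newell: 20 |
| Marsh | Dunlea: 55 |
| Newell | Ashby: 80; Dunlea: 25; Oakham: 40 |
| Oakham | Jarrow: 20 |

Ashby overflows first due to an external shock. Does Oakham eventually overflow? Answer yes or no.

no

Round 1 — Ashby overflows (initial).
  Dunlea: +40 → 40 < 100
  Jarrow: +60 → 60 ≥ 40
  Lorne: +80 → 80 < 100
  Marsh: +25 → 25 < 70
Round 2 — Jarrow overflows.
  Dunlea: +60 → 100 ≥ 100
  Lorne: +40 → 120 ≥ 100
  Marsh: +45 → 70 ≥ 70
Round 3 — Dunlea, Lorne, Marsh overflow.
  Inley: +70 → 70 < 110
  Newell: +20 → 20 < 120
  Oakham: +35 → 35 < 40
No further overflows.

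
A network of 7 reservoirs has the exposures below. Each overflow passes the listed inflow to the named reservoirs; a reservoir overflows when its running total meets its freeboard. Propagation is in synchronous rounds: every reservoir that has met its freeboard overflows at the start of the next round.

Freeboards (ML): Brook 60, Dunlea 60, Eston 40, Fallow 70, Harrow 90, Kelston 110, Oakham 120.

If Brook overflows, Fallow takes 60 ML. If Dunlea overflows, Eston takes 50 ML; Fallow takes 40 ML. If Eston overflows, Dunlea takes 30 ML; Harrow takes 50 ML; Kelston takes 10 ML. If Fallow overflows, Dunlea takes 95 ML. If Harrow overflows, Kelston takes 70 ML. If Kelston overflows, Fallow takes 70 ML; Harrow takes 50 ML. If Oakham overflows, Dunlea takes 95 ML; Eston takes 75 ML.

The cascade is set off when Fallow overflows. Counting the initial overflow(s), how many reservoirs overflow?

3

Round 1 — Fallow overflows (initial).
  Dunlea: +95 → 95 ≥ 60
Round 2 — Dunlea overflows.
  Eston: +50 → 50 ≥ 40
Round 3 — Eston overflows.
  Harrow: +50 → 50 < 90
  Kelston: +10 → 10 < 110
No further overflows.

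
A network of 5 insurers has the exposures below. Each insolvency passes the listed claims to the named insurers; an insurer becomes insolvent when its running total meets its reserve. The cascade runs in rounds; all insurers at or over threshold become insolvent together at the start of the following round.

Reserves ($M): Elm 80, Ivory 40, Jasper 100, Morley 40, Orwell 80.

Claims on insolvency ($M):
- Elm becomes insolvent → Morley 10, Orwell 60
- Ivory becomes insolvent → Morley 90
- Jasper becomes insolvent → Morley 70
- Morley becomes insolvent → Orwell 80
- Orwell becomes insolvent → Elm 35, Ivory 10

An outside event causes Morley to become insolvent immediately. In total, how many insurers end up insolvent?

Round 1 — Morley becomes insolvent (initial).
  Orwell: +80 → 80 ≥ 80
Round 2 — Orwell becomes insolvent.
  Elm: +35 → 35 < 80
  Ivory: +10 → 10 < 40
No further insolvencies.

2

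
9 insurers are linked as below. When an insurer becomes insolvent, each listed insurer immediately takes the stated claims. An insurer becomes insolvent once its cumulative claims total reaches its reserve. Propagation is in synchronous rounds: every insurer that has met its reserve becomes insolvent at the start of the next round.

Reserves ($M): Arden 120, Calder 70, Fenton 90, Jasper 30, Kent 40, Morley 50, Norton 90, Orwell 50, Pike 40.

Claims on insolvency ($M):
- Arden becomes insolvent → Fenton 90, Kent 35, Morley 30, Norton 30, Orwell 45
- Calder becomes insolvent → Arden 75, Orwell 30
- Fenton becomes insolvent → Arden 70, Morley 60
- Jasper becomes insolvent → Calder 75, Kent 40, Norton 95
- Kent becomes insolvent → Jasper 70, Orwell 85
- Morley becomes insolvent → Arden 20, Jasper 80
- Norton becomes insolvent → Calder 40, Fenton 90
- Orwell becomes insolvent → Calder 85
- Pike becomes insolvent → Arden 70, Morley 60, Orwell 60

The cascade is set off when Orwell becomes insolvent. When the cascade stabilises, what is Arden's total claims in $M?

75

Round 1 — Orwell becomes insolvent (initial).
  Calder: +85 → 85 ≥ 70
Round 2 — Calder becomes insolvent.
  Arden: +75 → 75 < 120
No further insolvencies.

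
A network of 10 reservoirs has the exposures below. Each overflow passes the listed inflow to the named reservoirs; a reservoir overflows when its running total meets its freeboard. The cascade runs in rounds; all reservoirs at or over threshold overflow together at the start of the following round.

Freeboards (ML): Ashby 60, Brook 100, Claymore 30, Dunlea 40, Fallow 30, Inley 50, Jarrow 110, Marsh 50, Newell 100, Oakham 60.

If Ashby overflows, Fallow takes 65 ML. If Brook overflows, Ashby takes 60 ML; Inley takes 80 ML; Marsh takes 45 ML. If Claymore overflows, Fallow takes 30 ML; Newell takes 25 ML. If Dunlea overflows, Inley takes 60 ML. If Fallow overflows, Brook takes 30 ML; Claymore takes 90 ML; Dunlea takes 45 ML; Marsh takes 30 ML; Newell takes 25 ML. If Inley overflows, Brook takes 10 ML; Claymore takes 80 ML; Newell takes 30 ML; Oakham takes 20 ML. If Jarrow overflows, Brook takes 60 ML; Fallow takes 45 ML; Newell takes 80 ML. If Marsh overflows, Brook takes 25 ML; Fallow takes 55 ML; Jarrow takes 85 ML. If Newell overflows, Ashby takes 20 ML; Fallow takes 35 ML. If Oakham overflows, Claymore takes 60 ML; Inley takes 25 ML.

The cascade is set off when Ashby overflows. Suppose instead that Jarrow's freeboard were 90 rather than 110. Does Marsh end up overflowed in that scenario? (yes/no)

With Jarrow's freeboard at 90:
Round 1 — Ashby overflows (initial).
  Fallow: +65 → 65 ≥ 30
Round 2 — Fallow overflows.
  Brook: +30 → 30 < 100
  Claymore: +90 → 90 ≥ 30
  Dunlea: +45 → 45 ≥ 40
  Marsh: +30 → 30 < 50
  Newell: +25 → 25 < 100
Round 3 — Claymore, Dunlea overflow.
  Inley: +60 → 60 ≥ 50
  Newell: +25 → 50 < 100
Round 4 — Inley overflows.
  Brook: +10 → 40 < 100
  Newell: +30 → 80 < 100
  Oakham: +20 → 20 < 60
No further overflows.

no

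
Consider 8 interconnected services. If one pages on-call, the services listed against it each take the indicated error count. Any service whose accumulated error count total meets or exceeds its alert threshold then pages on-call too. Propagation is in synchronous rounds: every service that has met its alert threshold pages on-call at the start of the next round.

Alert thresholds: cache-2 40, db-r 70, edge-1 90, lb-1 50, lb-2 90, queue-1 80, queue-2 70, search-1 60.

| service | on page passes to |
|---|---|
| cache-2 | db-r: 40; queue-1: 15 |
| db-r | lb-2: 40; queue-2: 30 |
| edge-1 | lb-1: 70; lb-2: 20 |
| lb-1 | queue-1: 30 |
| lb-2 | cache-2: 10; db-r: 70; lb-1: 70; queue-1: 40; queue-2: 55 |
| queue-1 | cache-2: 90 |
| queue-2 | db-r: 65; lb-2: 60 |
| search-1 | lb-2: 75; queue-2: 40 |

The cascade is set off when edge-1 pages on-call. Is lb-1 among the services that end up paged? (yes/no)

yes

Round 1 — edge-1 pages on-call (initial).
  lb-1: +70 → 70 ≥ 50
  lb-2: +20 → 20 < 90
Round 2 — lb-1 pages on-call.
  queue-1: +30 → 30 < 80
No further pages.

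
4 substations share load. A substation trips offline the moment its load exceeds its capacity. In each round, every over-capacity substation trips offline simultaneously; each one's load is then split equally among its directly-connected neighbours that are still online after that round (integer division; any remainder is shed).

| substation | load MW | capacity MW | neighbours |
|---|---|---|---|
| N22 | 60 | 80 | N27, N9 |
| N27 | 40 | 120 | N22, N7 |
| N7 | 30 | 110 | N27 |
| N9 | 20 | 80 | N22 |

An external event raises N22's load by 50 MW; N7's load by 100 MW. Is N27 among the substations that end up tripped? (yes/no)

Round 1 — N22 at 110 > 80; N7 at 130 > 110. N22, N7 trip offline.
  N22 sheds 110 MW to N27, N9: 55 each.
    N27: 40+55 = 95 ≤ 120
    N9: 20+55 = 75 ≤ 80
  N7 sheds 130 MW to N27: 130 each.
    N27: 95+130 = 225 > 120
Round 2 — N27 trips offline.
  N27 sheds 225 MW: no online neighbours, lost.
No further trips.

yes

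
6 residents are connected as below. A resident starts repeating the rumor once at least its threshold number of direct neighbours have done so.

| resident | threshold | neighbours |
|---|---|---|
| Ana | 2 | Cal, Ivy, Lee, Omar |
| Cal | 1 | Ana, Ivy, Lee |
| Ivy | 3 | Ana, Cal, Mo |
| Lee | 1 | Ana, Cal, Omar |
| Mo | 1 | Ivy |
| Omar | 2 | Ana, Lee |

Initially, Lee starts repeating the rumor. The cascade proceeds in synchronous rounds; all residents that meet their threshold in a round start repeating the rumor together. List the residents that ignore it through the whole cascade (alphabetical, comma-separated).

Round 1 — Lee starts repeating the rumor (initial).
Round 2 — checking thresholds:
  Ana: 1 of 4 neighbours < 2, below threshold.
  Cal: 1 of 3 neighbours ≥ 1, starts repeating the rumor.
  Omar: 1 of 2 neighbours < 2, below threshold.
Round 3 — checking thresholds:
  Ana: 2 of 4 neighbours ≥ 2, starts repeating the rumor.
  Ivy: 1 of 3 neighbours < 3, below threshold.
  Omar: 1 of 2 neighbours < 2, below threshold.
Round 4 — checking thresholds:
  Ivy: 2 of 3 neighbours < 3, below threshold.
  Omar: 2 of 2 neighbours ≥ 2, starts repeating the rumor.
Round 5 — no new spreads; cascade stops.

Ivy, Mo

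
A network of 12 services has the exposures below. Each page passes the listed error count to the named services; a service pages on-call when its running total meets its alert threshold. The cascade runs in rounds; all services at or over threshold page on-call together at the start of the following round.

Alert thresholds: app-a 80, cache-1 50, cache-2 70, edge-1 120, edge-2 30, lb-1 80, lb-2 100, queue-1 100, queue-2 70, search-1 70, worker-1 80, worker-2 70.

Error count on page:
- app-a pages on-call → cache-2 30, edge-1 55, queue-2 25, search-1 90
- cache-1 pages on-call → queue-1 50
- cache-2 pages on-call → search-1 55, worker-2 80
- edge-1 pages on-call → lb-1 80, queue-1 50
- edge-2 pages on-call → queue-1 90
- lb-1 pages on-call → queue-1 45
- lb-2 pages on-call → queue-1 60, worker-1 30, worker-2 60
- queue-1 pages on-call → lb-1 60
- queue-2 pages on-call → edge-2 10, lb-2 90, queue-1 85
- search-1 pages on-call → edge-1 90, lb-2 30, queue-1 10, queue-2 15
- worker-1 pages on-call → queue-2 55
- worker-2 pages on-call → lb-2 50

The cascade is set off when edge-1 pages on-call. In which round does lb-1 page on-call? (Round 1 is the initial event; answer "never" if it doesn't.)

Round 1 — edge-1 pages on-call (initial).
  lb-1: +80 → 80 ≥ 80
  queue-1: +50 → 50 < 100
Round 2 — lb-1 pages on-call.
  queue-1: +45 → 95 < 100
No further pages.

2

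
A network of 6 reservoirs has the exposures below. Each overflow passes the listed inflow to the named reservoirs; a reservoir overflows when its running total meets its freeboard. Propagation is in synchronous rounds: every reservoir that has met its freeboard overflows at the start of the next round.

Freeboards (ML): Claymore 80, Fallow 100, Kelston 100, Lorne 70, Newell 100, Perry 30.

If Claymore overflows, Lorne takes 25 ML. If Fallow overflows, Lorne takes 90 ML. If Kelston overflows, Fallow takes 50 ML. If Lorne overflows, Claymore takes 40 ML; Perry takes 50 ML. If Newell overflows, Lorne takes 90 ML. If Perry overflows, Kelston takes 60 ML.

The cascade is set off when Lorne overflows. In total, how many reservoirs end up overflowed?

2

Round 1 — Lorne overflows (initial).
  Claymore: +40 → 40 < 80
  Perry: +50 → 50 ≥ 30
Round 2 — Perry overflows.
  Kelston: +60 → 60 < 100
No further overflows.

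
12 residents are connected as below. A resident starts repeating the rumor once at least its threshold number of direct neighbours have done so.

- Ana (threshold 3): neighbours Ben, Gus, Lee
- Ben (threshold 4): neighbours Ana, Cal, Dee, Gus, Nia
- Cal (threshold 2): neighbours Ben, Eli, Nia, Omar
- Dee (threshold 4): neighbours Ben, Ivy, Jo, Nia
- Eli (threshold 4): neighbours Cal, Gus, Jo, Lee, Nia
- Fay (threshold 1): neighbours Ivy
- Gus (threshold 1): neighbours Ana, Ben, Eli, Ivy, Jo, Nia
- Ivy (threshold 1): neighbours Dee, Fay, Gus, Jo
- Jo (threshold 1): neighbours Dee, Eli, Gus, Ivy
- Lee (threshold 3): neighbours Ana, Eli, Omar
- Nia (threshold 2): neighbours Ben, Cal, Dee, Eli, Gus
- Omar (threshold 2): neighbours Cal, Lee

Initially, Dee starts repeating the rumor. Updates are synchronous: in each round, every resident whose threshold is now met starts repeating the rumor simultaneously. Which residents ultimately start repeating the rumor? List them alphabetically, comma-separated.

Dee, Fay, Gus, Ivy, Jo, Nia

Round 1 — Dee starts repeating the rumor (initial).
Round 2 — checking thresholds:
  Ben: 1 of 5 neighbours < 4, holds.
  Ivy: 1 of 4 neighbours ≥ 1, starts repeating the rumor.
  Jo: 1 of 4 neighbours ≥ 1, starts repeating the rumor.
  Nia: 1 of 5 neighbours < 2, holds.
Round 3 — checking thresholds:
  Ben: 1 of 5 neighbours < 4, holds.
  Eli: 1 of 5 neighbours < 4, holds.
  Fay: 1 of 1 neighbours ≥ 1, starts repeating the rumor.
  Gus: 2 of 6 neighbours ≥ 1, starts repeating the rumor.
  Nia: 1 of 5 neighbours < 2, holds.
Round 4 — checking thresholds:
  Ana: 1 of 3 neighbours < 3, holds.
  Ben: 2 of 5 neighbours < 4, holds.
  Eli: 2 of 5 neighbours < 4, holds.
  Nia: 2 of 5 neighbours ≥ 2, starts repeating the rumor.
Round 5 — no new spreads; cascade stops.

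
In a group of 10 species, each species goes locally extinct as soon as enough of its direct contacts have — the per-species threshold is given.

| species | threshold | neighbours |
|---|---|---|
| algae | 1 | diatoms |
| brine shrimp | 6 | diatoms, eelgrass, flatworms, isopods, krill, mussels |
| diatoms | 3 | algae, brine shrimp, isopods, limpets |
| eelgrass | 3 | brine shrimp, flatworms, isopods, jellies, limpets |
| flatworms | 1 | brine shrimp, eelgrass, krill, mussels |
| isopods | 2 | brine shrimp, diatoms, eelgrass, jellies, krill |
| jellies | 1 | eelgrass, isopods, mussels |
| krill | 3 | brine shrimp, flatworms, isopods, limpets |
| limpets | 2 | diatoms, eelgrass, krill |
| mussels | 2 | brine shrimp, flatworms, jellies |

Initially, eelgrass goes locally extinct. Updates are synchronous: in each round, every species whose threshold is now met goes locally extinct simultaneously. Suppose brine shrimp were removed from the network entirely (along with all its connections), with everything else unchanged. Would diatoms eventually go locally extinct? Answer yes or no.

no

With brine shrimp removed:
Round 1 — eelgrass goes locally extinct (initial).
Round 2 — checking thresholds:
  flatworms: 1 of 3 neighbours ≥ 1, goes locally extinct.
  isopods: 1 of 4 neighbours < 2, holds.
  jellies: 1 of 3 neighbours ≥ 1, goes locally extinct.
  limpets: 1 of 3 neighbours < 2, holds.
Round 3 — checking thresholds:
  isopods: 2 of 4 neighbours ≥ 2, goes locally extinct.
  krill: 1 of 3 neighbours < 3, holds.
  limpets: 1 of 3 neighbours < 2, holds.
  mussels: 2 of 2 neighbours ≥ 2, goes locally extinct.
Round 4 — no new extinctions; cascade stops.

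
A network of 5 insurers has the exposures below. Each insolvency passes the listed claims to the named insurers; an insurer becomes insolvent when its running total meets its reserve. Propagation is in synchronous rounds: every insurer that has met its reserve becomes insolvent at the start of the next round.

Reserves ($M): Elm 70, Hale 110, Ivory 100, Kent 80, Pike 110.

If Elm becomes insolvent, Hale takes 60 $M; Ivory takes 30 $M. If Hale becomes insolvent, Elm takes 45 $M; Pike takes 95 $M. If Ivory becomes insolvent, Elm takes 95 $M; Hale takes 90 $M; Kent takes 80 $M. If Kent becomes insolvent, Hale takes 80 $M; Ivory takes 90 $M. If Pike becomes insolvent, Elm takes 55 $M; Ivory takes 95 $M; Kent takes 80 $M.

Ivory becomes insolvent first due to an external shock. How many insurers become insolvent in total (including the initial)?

Round 1 — Ivory becomes insolvent (initial).
  Elm: +95 → 95 ≥ 70
  Hale: +90 → 90 < 110
  Kent: +80 → 80 ≥ 80
Round 2 — Elm, Kent become insolvent.
  Hale: +60+80 → 230 ≥ 110
Round 3 — Hale becomes insolvent.
  Pike: +95 → 95 < 110
No further insolvencies.

4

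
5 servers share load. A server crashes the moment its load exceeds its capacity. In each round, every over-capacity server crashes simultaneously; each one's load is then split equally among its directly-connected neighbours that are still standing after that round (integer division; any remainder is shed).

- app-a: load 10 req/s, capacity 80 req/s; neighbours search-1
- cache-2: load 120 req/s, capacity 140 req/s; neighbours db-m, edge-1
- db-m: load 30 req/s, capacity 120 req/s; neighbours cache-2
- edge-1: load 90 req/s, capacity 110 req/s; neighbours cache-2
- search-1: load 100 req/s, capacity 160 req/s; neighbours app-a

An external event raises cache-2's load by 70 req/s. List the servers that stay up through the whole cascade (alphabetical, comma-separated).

app-a, search-1

Round 1 — cache-2 at 190 > 140. cache-2 crashes.
  cache-2 sheds 190 req/s to db-m, edge-1: 95 each.
    db-m: 30+95 = 125 > 120
    edge-1: 90+95 = 185 > 110
Round 2 — db-m, edge-1 crash.
  db-m sheds 125 req/s: no online neighbours, lost.
  edge-1 sheds 185 req/s: no online neighbours, lost.
No further crashes.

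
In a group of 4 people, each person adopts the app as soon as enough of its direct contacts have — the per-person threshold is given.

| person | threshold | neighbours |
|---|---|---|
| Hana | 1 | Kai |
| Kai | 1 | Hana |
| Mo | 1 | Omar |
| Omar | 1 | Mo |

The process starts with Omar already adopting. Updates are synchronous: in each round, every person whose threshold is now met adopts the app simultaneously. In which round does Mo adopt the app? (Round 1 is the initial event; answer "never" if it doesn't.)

2

Round 1 — Omar adopts the app (initial).
Round 2 — checking thresholds:
  Mo: 1 of 1 neighbours ≥ 1, adopts the app.
Round 3 — no new adoptions; cascade stops.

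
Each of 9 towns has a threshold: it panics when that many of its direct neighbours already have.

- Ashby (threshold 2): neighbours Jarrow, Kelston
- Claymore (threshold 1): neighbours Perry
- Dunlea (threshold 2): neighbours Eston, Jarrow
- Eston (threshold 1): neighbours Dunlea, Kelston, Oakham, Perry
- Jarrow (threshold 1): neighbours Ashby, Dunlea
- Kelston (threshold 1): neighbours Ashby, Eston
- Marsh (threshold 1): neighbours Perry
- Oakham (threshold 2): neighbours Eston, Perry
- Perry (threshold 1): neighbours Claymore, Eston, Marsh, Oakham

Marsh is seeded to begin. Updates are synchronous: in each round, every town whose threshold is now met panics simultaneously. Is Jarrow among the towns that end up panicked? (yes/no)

no

Round 1 — Marsh panics (initial).
Round 2 — checking thresholds:
  Perry: 1 of 4 neighbours ≥ 1, panics.
Round 3 — checking thresholds:
  Claymore: 1 of 1 neighbours ≥ 1, panics.
  Eston: 1 of 4 neighbours ≥ 1, panics.
  Oakham: 1 of 2 neighbours < 2, holds.
Round 4 — checking thresholds:
  Dunlea: 1 of 2 neighbours < 2, holds.
  Kelston: 1 of 2 neighbours ≥ 1, panics.
  Oakham: 2 of 2 neighbours ≥ 2, panics.
Round 5 — no new panics; cascade stops.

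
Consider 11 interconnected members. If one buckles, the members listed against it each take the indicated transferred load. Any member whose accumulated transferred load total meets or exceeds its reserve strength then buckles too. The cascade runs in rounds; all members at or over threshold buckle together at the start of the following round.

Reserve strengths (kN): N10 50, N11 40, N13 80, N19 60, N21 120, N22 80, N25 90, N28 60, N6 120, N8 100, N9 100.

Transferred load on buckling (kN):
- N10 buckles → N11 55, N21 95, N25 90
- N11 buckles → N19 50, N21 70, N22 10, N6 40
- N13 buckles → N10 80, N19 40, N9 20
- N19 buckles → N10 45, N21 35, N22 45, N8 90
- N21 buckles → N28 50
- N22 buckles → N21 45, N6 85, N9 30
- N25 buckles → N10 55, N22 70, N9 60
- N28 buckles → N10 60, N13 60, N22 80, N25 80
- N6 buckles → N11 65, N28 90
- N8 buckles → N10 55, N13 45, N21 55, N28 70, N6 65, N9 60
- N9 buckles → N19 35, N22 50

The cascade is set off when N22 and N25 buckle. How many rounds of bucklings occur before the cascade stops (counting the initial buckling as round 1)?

5

Round 1 — N22, N25 buckle (initial).
  N10: +55 → 55 ≥ 50
  N21: +45 → 45 < 120
  N6: +85 → 85 < 120
  N9: +30+60 → 90 < 100
Round 2 — N10 buckles.
  N11: +55 → 55 ≥ 40
  N21: +95 → 140 ≥ 120
Round 3 — N11, N21 buckle.
  N19: +50 → 50 < 60
  N28: +50 → 50 < 60
  N6: +40 → 125 ≥ 120
Round 4 — N6 buckles.
  N28: +90 → 140 ≥ 60
Round 5 — N28 buckles.
  N13: +60 → 60 < 80
No further bucklings.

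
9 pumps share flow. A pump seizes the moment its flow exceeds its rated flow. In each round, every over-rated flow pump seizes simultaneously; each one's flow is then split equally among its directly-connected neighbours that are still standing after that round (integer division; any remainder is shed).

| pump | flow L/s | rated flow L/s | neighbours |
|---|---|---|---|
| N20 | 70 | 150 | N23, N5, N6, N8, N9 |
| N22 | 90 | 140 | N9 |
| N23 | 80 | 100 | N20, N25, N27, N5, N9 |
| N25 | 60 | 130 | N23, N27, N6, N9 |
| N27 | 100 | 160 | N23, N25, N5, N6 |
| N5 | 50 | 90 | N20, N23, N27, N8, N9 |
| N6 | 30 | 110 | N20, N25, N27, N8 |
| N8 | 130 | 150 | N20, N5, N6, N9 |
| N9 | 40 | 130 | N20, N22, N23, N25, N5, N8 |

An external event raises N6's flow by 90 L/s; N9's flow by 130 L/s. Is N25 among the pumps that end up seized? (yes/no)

yes

Round 1 — N6 at 120 > 110; N9 at 170 > 130. N6, N9 seize.
  N6 sheds 120 L/s to N20, N25, N27, N8: 30 each.
    N20: 70+30 = 100 ≤ 150
    N25: 60+30 = 90 ≤ 130
    N27: 100+30 = 130 ≤ 160
    N8: 130+30 = 160 > 150
  N9 sheds 170 L/s to N20, N22, N23, N25, N5, N8: 28 each (2 lost).
    N20: 100+28 = 128 ≤ 150
    N22: 90+28 = 118 ≤ 140
    N23: 80+28 = 108 > 100
    N25: 90+28 = 118 ≤ 130
    N5: 50+28 = 78 ≤ 90
    N8: 160+28 = 188 > 150
Round 2 — N23, N8 seize.
  N23 sheds 108 L/s to N20, N25, N27, N5: 27 each.
    N20: 128+27 = 155 > 150
    N25: 118+27 = 145 > 130
    N27: 130+27 = 157 ≤ 160
    N5: 78+27 = 105 > 90
  N8 sheds 188 L/s to N20, N5: 94 each.
    N20: 155+94 = 249 > 150
    N5: 105+94 = 199 > 90
Round 3 — N20, N25, N5 seize.
  N20 sheds 249 L/s: no online neighbours, lost.
  N25 sheds 145 L/s to N27: 145 each.
    N27: 157+145 = 302 > 160
  N5 sheds 199 L/s to N27: 199 each.
    N27: 302+199 = 501 > 160
Round 4 — N27 seizes.
  N27 sheds 501 L/s: no online neighbours, lost.
No further seizures.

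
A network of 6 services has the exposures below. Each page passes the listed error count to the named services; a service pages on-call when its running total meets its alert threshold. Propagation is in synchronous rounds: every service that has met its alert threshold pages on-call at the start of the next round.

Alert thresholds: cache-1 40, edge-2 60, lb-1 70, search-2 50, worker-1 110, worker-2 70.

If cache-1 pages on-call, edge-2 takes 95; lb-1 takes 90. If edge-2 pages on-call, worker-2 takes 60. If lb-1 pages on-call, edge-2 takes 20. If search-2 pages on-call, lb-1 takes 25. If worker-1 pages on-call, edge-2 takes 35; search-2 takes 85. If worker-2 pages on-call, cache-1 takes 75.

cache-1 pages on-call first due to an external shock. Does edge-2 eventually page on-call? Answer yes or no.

yes

Round 1 — cache-1 pages on-call (initial).
  edge-2: +95 → 95 ≥ 60
  lb-1: +90 → 90 ≥ 70
Round 2 — edge-2, lb-1 page on-call.
  worker-2: +60 → 60 < 70
No further pages.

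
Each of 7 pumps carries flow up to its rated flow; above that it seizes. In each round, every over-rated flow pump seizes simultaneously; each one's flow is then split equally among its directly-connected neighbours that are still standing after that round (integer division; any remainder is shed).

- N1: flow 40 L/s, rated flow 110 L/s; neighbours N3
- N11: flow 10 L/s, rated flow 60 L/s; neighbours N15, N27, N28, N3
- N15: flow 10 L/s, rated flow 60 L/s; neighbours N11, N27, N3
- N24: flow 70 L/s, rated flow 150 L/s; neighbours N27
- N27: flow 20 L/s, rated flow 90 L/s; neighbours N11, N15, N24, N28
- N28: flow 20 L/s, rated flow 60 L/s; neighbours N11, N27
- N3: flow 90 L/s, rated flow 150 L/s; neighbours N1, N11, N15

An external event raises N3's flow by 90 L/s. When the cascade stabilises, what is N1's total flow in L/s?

Round 1 — N3 at 180 > 150. N3 seizes.
  N3 sheds 180 L/s to N1, N11, N15: 60 each.
    N1: 40+60 = 100 ≤ 110
    N11: 10+60 = 70 > 60
    N15: 10+60 = 70 > 60
Round 2 — N11, N15 seize.
  N11 sheds 70 L/s to N27, N28: 35 each.
    N27: 20+35 = 55 ≤ 90
    N28: 20+35 = 55 ≤ 60
  N15 sheds 70 L/s to N27: 70 each.
    N27: 55+70 = 125 > 90
Round 3 — N27 seizes.
  N27 sheds 125 L/s to N24, N28: 62 each (1 lost).
    N24: 70+62 = 132 ≤ 150
    N28: 55+62 = 117 > 60
Round 4 — N28 seizes.
  N28 sheds 117 L/s: no online neighbours, lost.
No further seizures.

100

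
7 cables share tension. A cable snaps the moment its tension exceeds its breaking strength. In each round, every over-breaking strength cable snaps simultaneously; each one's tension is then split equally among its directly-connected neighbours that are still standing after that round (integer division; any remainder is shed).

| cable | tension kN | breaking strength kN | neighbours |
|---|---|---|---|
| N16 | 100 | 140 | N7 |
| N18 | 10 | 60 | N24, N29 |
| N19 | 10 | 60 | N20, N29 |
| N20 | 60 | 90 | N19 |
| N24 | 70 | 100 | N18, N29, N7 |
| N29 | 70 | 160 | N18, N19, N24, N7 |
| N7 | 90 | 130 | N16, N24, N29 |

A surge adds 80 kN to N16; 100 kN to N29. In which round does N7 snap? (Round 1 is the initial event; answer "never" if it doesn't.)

Round 1 — N16 at 180 > 140; N29 at 170 > 160. N16, N29 snap.
  N16 sheds 180 kN to N7: 180 each.
    N7: 90+180 = 270 > 130
  N29 sheds 170 kN to N18, N19, N24, N7: 42 each (2 lost).
    N18: 10+42 = 52 ≤ 60
    N19: 10+42 = 52 ≤ 60
    N24: 70+42 = 112 > 100
    N7: 270+42 = 312 > 130
Round 2 — N24, N7 snap.
  N24 sheds 112 kN to N18: 112 each.
    N18: 52+112 = 164 > 60
  N7 sheds 312 kN: no online neighbours, lost.
Round 3 — N18 snaps.
  N18 sheds 164 kN: no online neighbours, lost.
No further breaks.

2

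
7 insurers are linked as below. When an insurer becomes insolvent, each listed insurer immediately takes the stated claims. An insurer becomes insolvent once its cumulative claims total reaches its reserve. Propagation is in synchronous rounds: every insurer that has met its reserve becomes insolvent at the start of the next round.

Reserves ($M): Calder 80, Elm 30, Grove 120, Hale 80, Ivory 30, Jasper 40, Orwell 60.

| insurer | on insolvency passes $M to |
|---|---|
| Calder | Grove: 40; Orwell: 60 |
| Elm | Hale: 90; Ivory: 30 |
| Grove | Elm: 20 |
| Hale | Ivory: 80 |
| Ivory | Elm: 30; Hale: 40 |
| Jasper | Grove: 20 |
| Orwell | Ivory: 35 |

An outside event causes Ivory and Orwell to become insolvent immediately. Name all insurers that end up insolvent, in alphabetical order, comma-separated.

Elm, Hale, Ivory, Orwell

Round 1 — Ivory, Orwell become insolvent (initial).
  Elm: +30 → 30 ≥ 30
  Hale: +40 → 40 < 80
Round 2 — Elm becomes insolvent.
  Hale: +90 → 130 ≥ 80
Round 3 — Hale becomes insolvent.
No further insolvencies.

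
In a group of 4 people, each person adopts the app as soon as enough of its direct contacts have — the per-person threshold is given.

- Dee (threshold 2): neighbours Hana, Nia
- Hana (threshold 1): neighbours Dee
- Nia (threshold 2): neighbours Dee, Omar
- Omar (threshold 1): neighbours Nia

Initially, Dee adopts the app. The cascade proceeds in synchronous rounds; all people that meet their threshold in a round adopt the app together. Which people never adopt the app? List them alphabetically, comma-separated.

Nia, Omar

Round 1 — Dee adopts the app (initial).
Round 2 — checking thresholds:
  Hana: 1 of 1 neighbours ≥ 1, adopts the app.
  Nia: 1 of 2 neighbours < 2, holds.
Round 3 — no new adoptions; cascade stops.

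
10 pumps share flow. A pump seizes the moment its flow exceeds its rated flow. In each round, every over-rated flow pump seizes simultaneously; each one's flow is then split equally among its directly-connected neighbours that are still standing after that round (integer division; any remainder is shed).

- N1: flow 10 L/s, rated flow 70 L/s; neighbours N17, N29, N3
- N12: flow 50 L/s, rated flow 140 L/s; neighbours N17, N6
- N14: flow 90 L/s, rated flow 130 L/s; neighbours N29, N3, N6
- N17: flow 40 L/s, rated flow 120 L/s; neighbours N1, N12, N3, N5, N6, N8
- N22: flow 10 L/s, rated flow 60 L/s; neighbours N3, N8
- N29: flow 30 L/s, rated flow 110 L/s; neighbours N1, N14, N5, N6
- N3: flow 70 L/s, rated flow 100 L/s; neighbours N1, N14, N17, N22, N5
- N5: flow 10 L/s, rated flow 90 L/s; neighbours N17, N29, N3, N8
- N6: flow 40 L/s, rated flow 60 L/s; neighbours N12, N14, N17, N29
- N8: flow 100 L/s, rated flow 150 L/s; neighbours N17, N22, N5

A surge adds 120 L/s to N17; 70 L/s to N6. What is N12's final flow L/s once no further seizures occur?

Round 1 — N17 at 160 > 120; N6 at 110 > 60. N17, N6 seize.
  N17 sheds 160 L/s to N1, N12, N3, N5, N8: 32 each.
    N1: 10+32 = 42 ≤ 70
    N12: 50+32 = 82 ≤ 140
    N3: 70+32 = 102 > 100
    N5: 10+32 = 42 ≤ 90
    N8: 100+32 = 132 ≤ 150
  N6 sheds 110 L/s to N12, N14, N29: 36 each (2 lost).
    N12: 82+36 = 118 ≤ 140
    N14: 90+36 = 126 ≤ 130
    N29: 30+36 = 66 ≤ 110
Round 2 — N3 seizes.
  N3 sheds 102 L/s to N1, N14, N22, N5: 25 each (2 lost).
    N1: 42+25 = 67 ≤ 70
    N14: 126+25 = 151 > 130
    N22: 10+25 = 35 ≤ 60
    N5: 42+25 = 67 ≤ 90
Round 3 — N14 seizes.
  N14 sheds 151 L/s to N29: 151 each.
    N29: 66+151 = 217 > 110
Round 4 — N29 seizes.
  N29 sheds 217 L/s to N1, N5: 108 each (1 lost).
    N1: 67+108 = 175 > 70
    N5: 67+108 = 175 > 90
Round 5 — N1, N5 seize.
  N1 sheds 175 L/s: no online neighbours, lost.
  N5 sheds 175 L/s to N8: 175 each.
    N8: 132+175 = 307 > 150
Round 6 — N8 seizes.
  N8 sheds 307 L/s to N22: 307 each.
    N22: 35+307 = 342 > 60
Round 7 — N22 seizes.
  N22 sheds 342 L/s: no online neighbours, lost.
No further seizures.

118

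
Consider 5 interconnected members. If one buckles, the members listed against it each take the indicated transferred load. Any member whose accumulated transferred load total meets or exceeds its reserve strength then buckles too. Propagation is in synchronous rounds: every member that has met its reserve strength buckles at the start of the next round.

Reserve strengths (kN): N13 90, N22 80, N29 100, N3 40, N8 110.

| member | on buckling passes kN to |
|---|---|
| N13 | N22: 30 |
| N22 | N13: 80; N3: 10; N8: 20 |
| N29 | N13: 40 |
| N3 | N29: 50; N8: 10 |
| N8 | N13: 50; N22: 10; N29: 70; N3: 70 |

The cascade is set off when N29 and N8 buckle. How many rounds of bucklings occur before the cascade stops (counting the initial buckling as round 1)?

2

Round 1 — N29, N8 buckle (initial).
  N13: +40+50 → 90 ≥ 90
  N22: +10 → 10 < 80
  N3: +70 → 70 ≥ 40
Round 2 — N13, N3 buckle.
  N22: +30 → 40 < 80
No further bucklings.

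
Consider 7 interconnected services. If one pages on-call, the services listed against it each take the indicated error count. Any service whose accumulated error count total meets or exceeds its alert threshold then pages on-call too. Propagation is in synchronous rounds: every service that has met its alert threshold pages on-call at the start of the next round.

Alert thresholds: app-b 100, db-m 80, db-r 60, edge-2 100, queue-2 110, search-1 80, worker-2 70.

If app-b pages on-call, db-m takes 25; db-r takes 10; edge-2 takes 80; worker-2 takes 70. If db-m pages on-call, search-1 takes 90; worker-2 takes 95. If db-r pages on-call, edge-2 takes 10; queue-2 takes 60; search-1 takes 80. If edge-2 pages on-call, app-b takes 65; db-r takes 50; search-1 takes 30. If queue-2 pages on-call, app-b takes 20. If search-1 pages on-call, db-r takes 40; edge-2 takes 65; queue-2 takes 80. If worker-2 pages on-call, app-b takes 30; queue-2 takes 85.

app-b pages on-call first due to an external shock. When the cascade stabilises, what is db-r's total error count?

Round 1 — app-b pages on-call (initial).
  db-m: +25 → 25 < 80
  db-r: +10 → 10 < 60
  edge-2: +80 → 80 < 100
  worker-2: +70 → 70 ≥ 70
Round 2 — worker-2 pages on-call.
  queue-2: +85 → 85 < 110
No further pages.

10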